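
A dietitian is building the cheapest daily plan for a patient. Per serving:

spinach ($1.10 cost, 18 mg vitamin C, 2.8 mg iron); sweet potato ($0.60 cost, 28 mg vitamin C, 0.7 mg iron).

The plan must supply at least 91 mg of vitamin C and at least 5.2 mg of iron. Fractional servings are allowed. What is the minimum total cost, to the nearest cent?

$2.84

An LP optimum is at a vertex; with two nutrient constraints at most two foods are used. Check each candidate.
spinach only: max(91/18, 5.2/2.8) = 5.056 servings → $5.56.
sweet potato only: max(91/28, 5.2/0.7) = 7.429 servings → $4.46.
spinach + sweet potato with both tight: 1.245 servings and 2.45 servings → $2.84.
Cheapest feasible corner: $2.84.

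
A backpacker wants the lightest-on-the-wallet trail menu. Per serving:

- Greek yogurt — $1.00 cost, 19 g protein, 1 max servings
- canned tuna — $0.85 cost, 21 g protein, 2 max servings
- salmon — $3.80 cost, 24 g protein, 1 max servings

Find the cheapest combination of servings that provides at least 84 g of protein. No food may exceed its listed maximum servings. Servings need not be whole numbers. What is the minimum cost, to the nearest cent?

$6.34

Cost per g of protein: canned tuna $0.0405, Greek yogurt $0.0526, salmon $0.1583.
Take 2 servings of canned tuna: +42.0 g protein for $1.70 (total $1.70, still need 42.0 g).
Take 1 serving of Greek yogurt: +19.0 g protein for $1.00 (total $2.70, still need 23.0 g).
Take 0.9583 servings of salmon: +23.0 g protein for $3.64 (total $6.34, still need 0.0 g).
Filling from the cheapest source first is optimal under one linear minimum: $6.34.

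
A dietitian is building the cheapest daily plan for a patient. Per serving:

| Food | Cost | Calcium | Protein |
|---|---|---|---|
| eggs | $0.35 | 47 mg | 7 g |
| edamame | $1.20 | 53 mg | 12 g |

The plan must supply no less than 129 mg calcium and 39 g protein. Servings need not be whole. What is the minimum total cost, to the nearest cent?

A basic optimal solution has at most two foods positive. Try each food alone and each pair with both targets met exactly.
eggs only: max(129/47, 39/7) = 5.571 servings → $1.95.
edamame only: max(129/53, 39/12) = 3.25 servings → $3.90.
eggs + edamame: intersection lies outside the first quadrant.
So the least-cost plan costs $1.95.

$1.95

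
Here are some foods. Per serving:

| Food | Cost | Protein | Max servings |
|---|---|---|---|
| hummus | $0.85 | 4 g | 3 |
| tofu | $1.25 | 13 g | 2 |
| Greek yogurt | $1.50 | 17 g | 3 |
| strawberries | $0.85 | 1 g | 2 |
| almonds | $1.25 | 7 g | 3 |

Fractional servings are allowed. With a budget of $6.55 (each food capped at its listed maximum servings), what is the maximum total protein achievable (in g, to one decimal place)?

Protein per dollar: Greek yogurt 11.33, tofu 10.4, almonds 5.6, hummus 4.706, strawberries 1.176.
Take 3 servings of Greek yogurt: spends $4.50, +51.0 g protein (running total 51.0 g).
Take 1.64 servings of tofu: spends $2.05, +21.3 g protein (running total 72.3 g).
Filling greedily by protein-per-dollar is optimal for one linear limit, giving 72.3 g.

72.3 g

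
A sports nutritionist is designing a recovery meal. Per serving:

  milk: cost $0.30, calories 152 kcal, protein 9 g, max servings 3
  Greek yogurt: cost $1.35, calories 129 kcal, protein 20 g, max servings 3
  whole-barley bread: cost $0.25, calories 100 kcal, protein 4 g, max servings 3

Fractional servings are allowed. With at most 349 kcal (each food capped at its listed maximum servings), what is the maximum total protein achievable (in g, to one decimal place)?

54.1 g

Protein per kcal: Greek yogurt 0.155, milk 0.05921, whole-barley bread 0.04.
Take 2.705 servings of Greek yogurt: uses 349 kcal, +54.1 g protein (running total 54.1 g).
Greedy by best ratio exhausts the calories allowance optimally: 54.1 g.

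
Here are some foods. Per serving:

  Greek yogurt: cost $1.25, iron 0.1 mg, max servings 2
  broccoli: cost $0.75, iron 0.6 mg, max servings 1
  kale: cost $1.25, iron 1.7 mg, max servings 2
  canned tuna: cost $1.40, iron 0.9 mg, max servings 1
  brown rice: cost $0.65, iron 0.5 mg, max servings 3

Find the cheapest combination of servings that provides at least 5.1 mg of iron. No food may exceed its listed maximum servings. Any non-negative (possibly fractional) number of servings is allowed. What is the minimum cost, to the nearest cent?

$4.68

Cost per mg of iron: kale $0.7353, broccoli $1.2500, brown rice $1.3000, canned tuna $1.5556, Greek yogurt $12.5000.
Take 2 servings of kale: +3.4 mg iron for $2.50 (total $2.50, still need 1.7 mg).
Take 1 serving of broccoli: +0.6 mg iron for $0.75 (total $3.25, still need 1.1 mg).
Take 2.2 servings of brown rice: +1.1 mg iron for $1.43 (total $4.68, still need 0.0 mg).
Filling from the cheapest source first is optimal under one linear minimum: $4.68.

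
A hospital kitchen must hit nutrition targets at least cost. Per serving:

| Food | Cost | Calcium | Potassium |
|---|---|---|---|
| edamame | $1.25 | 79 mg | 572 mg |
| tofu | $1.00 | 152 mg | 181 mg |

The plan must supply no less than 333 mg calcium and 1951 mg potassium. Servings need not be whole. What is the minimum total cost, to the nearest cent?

Compare the cost at each extreme point of the feasible region.
edamame only: max(333/79, 1951/572) = 4.215 servings → $5.27.
tofu only: max(333/152, 1951/181) = 10.78 servings → $10.78.
edamame + tofu with both tight: 3.253 servings and 0.5003 servings → $4.57.
The minimum over all feasible corners is $4.57.

$4.57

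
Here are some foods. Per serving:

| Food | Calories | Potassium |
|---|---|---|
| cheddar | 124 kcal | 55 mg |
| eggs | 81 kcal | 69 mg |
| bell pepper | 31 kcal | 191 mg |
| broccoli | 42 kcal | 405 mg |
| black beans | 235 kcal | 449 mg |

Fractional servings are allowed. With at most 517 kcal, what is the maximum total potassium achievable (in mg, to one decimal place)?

Potassium per kcal: broccoli 9.643, bell pepper 6.161, black beans 1.911, eggs 0.8519, cheddar 0.4435.
With no serving limits, spend the whole calories allowance on broccoli: 517 kcal / 42 kcal × 405 mg = 4985.4 mg.

4985.4 mg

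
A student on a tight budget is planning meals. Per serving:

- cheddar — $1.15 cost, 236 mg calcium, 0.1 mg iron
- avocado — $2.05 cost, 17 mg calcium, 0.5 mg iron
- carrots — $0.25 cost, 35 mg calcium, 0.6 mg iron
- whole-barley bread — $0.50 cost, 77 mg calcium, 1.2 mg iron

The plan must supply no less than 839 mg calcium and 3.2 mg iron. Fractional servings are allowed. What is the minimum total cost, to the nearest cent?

$4.39

Minimising a linear cost over {calcium ≥ 839, iron ≥ 3.2, servings ≥ 0} — the optimum is at a vertex, using one or two foods.
cheddar only: max(839/236, 3.2/0.1) = 32 servings → $36.80.
avocado only: max(839/17, 3.2/0.5) = 49.35 servings → $101.17.
carrots only: max(839/35, 3.2/0.6) = 23.97 servings → $5.99.
whole-barley bread only: max(839/77, 3.2/1.2) = 10.9 servings → $5.45.
cheddar + avocado with both tight: 3.139 servings and 5.772 servings → $15.44.
cheddar + carrots with both tight: 2.834 servings and 4.861 servings → $4.47.
cheddar + whole-barley bread with both tight: 2.76 servings and 2.437 servings → $4.39.
avocado + carrots: the both-tight solution has a negative serving — not a feasible corner.
avocado + whole-barley bread with both targets exact would need a negative amount; discard.
carrots + whole-barley bread: the both-tight solution has a negative serving — not a feasible corner.
Cheapest feasible corner: $4.39.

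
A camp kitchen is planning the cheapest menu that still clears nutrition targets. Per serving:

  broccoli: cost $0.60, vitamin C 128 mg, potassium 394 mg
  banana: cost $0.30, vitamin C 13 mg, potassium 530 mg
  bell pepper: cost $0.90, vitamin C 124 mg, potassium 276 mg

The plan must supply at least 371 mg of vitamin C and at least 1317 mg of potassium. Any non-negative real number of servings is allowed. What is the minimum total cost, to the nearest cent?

broccoli only: max(371/128, 1317/394) = 3.343 servings → $2.01.
banana only: max(371/13, 1317/530) = 28.54 servings → $8.56.
bell pepper only: max(371/124, 1317/276) = 4.772 servings → $4.29.
broccoli + banana with both tight: 2.862 servings and 0.3572 servings → $1.82.
broccoli + bell pepper: the both-tight solution has a negative serving — not a feasible corner.
banana + bell pepper with both tight: 0.9804 servings and 2.889 servings → $2.89.
So the least-cost plan costs $1.82.

$1.82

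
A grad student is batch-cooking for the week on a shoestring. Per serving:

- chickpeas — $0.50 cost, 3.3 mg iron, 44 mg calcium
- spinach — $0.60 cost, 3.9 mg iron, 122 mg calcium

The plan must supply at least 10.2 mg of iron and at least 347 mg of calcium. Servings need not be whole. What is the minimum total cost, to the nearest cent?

Two binding constraints pin down two serving amounts, so the optimal mix uses at most two foods. The candidates are each food alone (scaled to the tighter of iron/calcium) and each pair with both constraints tight.
chickpeas only: max(10.2/3.3, 347/44) = 7.886 servings → $3.94.
spinach only: max(10.2/3.9, 347/122) = 2.844 servings → $1.71.
chickpeas + spinach: the both-tight solution has a negative serving — not a feasible corner.
The minimum over all feasible corners is $1.71.

$1.71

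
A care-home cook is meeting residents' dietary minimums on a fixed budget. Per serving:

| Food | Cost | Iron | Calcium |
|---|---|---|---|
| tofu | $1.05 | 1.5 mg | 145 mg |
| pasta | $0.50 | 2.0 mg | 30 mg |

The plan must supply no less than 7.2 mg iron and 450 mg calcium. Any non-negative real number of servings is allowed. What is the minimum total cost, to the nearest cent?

Two binding constraints pin down two serving amounts, so the optimal mix uses at most two foods. The candidates are each food alone (scaled to the tighter of iron/calcium) and each pair with both constraints tight.
tofu only: max(7.2/1.5, 450/145) = 4.8 servings → $5.04.
pasta only: max(7.2/2.0, 450/30) = 15 servings → $7.50.
tofu + pasta with both tight: 2.792 servings and 1.506 servings → $3.68.
Cheapest feasible corner: $3.68.

$3.68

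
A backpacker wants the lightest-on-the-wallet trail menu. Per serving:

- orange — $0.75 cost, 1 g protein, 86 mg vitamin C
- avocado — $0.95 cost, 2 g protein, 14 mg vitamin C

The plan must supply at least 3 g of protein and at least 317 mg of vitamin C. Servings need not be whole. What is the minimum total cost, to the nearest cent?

For a min-cost LP with two ≥-constraints, a basic feasible solution has at most two positive variables.
orange only: max(3/1, 317/86) = 3.686 servings → $2.76.
avocado only: max(3/2, 317/14) = 22.64 servings → $21.51.
orange + avocado: intersection lies outside the first quadrant.
Cheapest feasible corner: $2.76.

$2.76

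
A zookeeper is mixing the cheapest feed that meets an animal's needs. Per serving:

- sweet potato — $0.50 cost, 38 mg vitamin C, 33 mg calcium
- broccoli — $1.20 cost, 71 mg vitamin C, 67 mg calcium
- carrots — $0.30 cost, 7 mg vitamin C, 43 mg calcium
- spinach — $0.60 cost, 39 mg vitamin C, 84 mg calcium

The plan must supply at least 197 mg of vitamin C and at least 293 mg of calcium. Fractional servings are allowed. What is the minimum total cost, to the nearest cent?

Two binding constraints pin down two serving amounts, so the optimal mix uses at most two foods. The candidates are each food alone (scaled to the tighter of vitamin C/calcium) and each pair with both constraints tight.
sweet potato only: max(197/38, 293/33) = 8.879 servings → $4.44.
broccoli only: max(197/71, 293/67) = 4.373 servings → $5.25.
carrots only: max(197/7, 293/43) = 28.14 servings → $8.44.
spinach only: max(197/39, 293/84) = 5.051 servings → $3.03.
sweet potato + broccoli with both targets exact would need a negative amount; discard.
sweet potato + carrots with both tight: 4.576 servings and 3.302 servings → $3.28.
sweet potato + spinach with both tight: 2.688 servings and 2.432 servings → $2.80.
broccoli + carrots with both tight: 2.485 servings and 2.943 servings → $3.86.
broccoli + spinach with both tight: 1.528 servings and 2.269 servings → $3.20.
carrots + spinach: the both-tight solution has a negative serving — not a feasible corner.
The minimum over all feasible corners is $2.80.

$2.80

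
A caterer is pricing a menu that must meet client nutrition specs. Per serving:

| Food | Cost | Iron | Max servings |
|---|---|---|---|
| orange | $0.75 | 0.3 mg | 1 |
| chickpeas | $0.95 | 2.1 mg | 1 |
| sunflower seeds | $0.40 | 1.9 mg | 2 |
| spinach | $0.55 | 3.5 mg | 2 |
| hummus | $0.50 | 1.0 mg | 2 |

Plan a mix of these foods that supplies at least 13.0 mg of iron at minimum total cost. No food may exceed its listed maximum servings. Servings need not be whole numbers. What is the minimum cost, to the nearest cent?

$2.90

Cost per mg of iron: spinach $0.1571, sunflower seeds $0.2105, chickpeas $0.4524, hummus $0.5000, orange $2.5000.
Take 2 servings of spinach: +7.0 mg iron for $1.10 (total $1.10, still need 6.0 mg).
Take 2 servings of sunflower seeds: +3.8 mg iron for $0.80 (total $1.90, still need 2.2 mg).
Take 1 serving of chickpeas: +2.1 mg iron for $0.95 (total $2.85, still need 0.1 mg).
Take 0.1 servings of hummus: +0.1 mg iron for $0.05 (total $2.90, still need 0.0 mg).
Greedy by cheapest-per-mg is optimal for a single linear constraint, so the minimum cost is $2.90.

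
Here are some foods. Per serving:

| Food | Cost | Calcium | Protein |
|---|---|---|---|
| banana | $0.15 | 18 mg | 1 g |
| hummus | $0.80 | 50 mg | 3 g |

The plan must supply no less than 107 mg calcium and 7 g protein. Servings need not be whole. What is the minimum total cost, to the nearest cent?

With two linear requirements the optimum uses one or two foods; enumerate the corners.
banana only: max(107/18, 7/1) = 7 servings → $1.05.
hummus only: max(107/50, 7/3) = 2.333 servings → $1.87.
banana + hummus with both targets exact would need a negative amount; discard.
The minimum over all feasible corners is $1.05.

$1.05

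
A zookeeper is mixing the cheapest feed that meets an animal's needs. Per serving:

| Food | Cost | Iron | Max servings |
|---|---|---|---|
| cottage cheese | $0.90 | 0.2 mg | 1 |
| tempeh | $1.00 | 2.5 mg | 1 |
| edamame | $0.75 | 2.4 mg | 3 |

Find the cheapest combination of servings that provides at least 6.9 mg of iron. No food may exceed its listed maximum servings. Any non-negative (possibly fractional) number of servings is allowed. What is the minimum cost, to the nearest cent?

$2.16

Cost per mg of iron: edamame $0.3125, tempeh $0.4000, cottage cheese $4.5000.
Take 2.875 servings of edamame: +6.9 mg iron for $2.16 (total $2.16, still need 0.0 mg).
Filling from the cheapest source first is optimal under one linear minimum: $2.16.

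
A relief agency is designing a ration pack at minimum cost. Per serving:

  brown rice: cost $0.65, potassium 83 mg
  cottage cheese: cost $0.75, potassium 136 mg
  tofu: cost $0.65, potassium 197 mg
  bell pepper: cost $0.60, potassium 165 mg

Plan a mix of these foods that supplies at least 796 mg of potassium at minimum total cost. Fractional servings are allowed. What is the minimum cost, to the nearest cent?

Cost per mg of potassium: tofu $0.0033, bell pepper $0.0036, cottage cheese $0.0055, brown rice $0.0078.
With no serving limits, use only tofu: 796 mg / 197 mg = 4.041 servings × $0.65 = $2.63.

$2.63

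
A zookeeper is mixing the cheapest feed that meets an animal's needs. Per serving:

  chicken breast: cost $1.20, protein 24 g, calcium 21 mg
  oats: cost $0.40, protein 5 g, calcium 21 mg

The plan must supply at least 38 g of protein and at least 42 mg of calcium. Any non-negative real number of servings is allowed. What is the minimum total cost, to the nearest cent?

$1.98

The cheapest plan sits at a corner of the feasible region — with two constraints it uses at most two foods.
chicken breast only: max(38/24, 42/21) = 2 servings → $2.40.
oats only: max(38/5, 42/21) = 7.6 servings → $3.04.
chicken breast + oats with both tight: 1.474 servings and 0.5263 servings → $1.98.
Cheapest feasible corner: $1.98.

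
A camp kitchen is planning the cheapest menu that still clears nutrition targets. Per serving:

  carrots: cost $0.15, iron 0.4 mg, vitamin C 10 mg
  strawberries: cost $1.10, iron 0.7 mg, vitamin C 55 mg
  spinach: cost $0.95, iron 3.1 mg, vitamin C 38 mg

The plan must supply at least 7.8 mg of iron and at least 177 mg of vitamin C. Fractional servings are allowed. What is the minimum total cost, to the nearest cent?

At the optimum either one food covers both requirements or two foods hit both targets exactly; no other combination can be cheaper.
carrots only: max(7.8/0.4, 177/10) = 19.5 servings → $2.92.
strawberries only: max(7.8/0.7, 177/55) = 11.14 servings → $12.26.
spinach only: max(7.8/3.1, 177/38) = 4.658 servings → $4.42.
carrots + strawberries: intersection lies outside the first quadrant.
carrots + spinach with both tight: 15.97 servings and 0.4557 servings → $2.83.
strawberries + spinach with both tight: 1.753 servings and 2.12 servings → $3.94.
The minimum over all feasible corners is $2.83.

$2.83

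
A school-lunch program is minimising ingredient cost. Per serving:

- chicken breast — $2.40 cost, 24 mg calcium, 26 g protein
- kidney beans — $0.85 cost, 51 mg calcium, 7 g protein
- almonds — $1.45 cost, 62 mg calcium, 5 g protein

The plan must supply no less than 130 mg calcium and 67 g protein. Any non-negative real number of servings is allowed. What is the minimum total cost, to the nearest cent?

$6.50

An LP optimum is at a vertex; with two nutrient constraints at most two foods are used. Check each candidate.
chicken breast only: max(130/24, 67/26) = 5.417 servings → $13.00.
kidney beans only: max(130/51, 67/7) = 9.571 servings → $8.14.
almonds only: max(130/62, 67/5) = 13.4 servings → $19.43.
chicken breast + kidney beans with both tight: 2.165 servings and 1.53 servings → $6.50.
chicken breast + almonds with both tight: 2.349 servings and 1.188 servings → $7.36.
kidney beans + almonds with both targets exact would need a negative amount; discard.
The minimum over all feasible corners is $6.50.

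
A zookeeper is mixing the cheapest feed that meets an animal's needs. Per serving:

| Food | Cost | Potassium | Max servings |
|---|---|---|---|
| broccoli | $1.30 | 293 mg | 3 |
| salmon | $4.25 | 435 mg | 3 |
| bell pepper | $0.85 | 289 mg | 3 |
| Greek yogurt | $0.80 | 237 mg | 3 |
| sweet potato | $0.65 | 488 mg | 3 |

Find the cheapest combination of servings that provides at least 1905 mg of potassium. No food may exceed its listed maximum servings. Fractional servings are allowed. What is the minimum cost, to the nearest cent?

$3.25

Cost per mg of potassium: sweet potato $0.0013, bell pepper $0.0029, Greek yogurt $0.0034, broccoli $0.0044, salmon $0.0098.
Take 3 servings of sweet potato: +1464.0 mg potassium for $1.95 (total $1.95, still need 441.0 mg).
Take 1.526 servings of bell pepper: +441.0 mg potassium for $1.30 (total $3.25, still need 0.0 mg).
Greedy by cheapest-per-mg is optimal for a single linear constraint, so the minimum cost is $3.25.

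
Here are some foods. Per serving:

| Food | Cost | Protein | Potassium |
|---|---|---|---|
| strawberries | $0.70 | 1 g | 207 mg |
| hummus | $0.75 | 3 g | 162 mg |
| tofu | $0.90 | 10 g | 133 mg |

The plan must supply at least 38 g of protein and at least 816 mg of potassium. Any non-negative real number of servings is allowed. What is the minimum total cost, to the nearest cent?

strawberries only: max(38/1, 816/207) = 38 servings → $26.60.
hummus only: max(38/3, 816/162) = 12.67 servings → $9.50.
tofu only: max(38/10, 816/133) = 6.135 servings → $5.52.
strawberries + hummus: the both-tight solution has a negative serving — not a feasible corner.
strawberries + tofu with both tight: 1.604 servings and 3.64 servings → $4.40.
hummus + tofu with both tight: 2.544 servings and 3.037 servings → $4.64.
So the least-cost plan costs $4.40.

$4.40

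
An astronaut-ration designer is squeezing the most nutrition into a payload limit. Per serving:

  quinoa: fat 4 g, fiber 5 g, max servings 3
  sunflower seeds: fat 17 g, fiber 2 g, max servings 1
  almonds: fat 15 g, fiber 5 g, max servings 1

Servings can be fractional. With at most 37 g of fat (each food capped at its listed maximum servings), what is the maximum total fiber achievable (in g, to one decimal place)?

Fiber per g fat: quinoa 1.25, almonds 0.3333, sunflower seeds 0.1176.
Take 3 servings of quinoa: uses 12 g fat, +15.0 g fiber (running total 15.0 g).
Take 1 serving of almonds: uses 15 g fat, +5.0 g fiber (running total 20.0 g).
Take 0.5882 servings of sunflower seeds: uses 10 g fat, +1.2 g fiber (running total 21.2 g).
Filling greedily by fiber-per-g fat is optimal for one linear limit, giving 21.2 g.

21.2 g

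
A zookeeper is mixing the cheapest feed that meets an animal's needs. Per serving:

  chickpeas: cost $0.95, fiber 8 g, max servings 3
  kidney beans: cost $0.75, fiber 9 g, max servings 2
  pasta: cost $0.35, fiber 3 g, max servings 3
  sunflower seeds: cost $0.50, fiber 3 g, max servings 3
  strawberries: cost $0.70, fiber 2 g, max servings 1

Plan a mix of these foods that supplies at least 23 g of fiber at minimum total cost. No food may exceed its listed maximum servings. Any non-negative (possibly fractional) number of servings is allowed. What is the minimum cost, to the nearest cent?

Cost per g of fiber: kidney beans $0.0833, pasta $0.1167, chickpeas $0.1187, sunflower seeds $0.1667, strawberries $0.3500.
Take 2 servings of kidney beans: +18.0 g fiber for $1.50 (total $1.50, still need 5.0 g).
Take 1.667 servings of pasta: +5.0 g fiber for $0.58 (total $2.08, still need 0.0 g).
Filling from the cheapest source first is optimal under one linear minimum: $2.08.

$2.08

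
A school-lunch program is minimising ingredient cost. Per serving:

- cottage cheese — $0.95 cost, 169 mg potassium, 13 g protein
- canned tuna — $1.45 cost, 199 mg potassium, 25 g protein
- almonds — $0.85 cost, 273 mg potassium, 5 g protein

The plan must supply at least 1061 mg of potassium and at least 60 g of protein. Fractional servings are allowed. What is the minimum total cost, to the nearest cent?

$4.88

cottage cheese only: max(1061/169, 60/13) = 6.278 servings → $5.96.
canned tuna only: max(1061/199, 60/25) = 5.332 servings → $7.73.
almonds only: max(1061/273, 60/5) = 12 servings → $10.20.
cottage cheese + canned tuna: the both-tight solution has a negative serving — not a feasible corner.
cottage cheese + almonds with both tight: 4.096 servings and 1.351 servings → $5.04.
canned tuna + almonds with both tight: 1.9 servings and 2.502 servings → $4.88.
So the least-cost plan costs $4.88.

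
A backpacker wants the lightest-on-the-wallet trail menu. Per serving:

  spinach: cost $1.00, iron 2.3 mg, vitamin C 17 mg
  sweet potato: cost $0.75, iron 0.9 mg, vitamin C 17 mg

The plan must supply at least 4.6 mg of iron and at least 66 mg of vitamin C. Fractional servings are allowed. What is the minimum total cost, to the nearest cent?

$3.11

Two binding constraints pin down two serving amounts, so the optimal mix uses at most two foods. The candidates are each food alone (scaled to the tighter of iron/vitamin C) and each pair with both constraints tight.
spinach only: max(4.6/2.3, 66/17) = 3.882 servings → $3.88.
sweet potato only: max(4.6/0.9, 66/17) = 5.111 servings → $3.83.
spinach + sweet potato with both tight: 0.7899 servings and 3.092 servings → $3.11.
Cheapest feasible corner: $3.11.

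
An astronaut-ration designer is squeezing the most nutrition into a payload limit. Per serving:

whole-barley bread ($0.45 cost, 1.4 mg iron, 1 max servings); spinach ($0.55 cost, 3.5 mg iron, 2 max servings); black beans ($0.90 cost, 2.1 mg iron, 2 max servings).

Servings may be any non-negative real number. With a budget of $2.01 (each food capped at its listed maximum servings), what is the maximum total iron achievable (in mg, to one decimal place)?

9.5 mg

Iron per dollar: spinach 6.364, whole-barley bread 3.111, black beans 2.333.
Take 2 servings of spinach: spends $1.10, +7.0 mg iron (running total 7.0 mg).
Take 1 serving of whole-barley bread: spends $0.45, +1.4 mg iron (running total 8.4 mg).
Take 0.5111 servings of black beans: spends $0.46, +1.1 mg iron (running total 9.5 mg).
Greedy by best ratio exhausts the cost allowance optimally: 9.5 mg.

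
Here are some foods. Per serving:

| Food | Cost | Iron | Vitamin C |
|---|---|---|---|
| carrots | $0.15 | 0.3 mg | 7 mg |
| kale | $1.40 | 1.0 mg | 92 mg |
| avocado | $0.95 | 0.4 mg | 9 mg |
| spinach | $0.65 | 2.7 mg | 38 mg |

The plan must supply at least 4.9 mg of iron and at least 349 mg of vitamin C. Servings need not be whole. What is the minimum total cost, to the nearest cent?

Compare the cost at each extreme point of the feasible region.
carrots only: max(4.9/0.3, 349/7) = 49.86 servings → $7.48.
kale only: max(4.9/1.0, 349/92) = 4.9 servings → $6.86.
avocado only: max(4.9/0.4, 349/9) = 38.78 servings → $36.84.
spinach only: max(4.9/2.7, 349/38) = 9.184 servings → $5.97.
carrots + kale with both tight: 4.942 servings and 3.417 servings → $5.53.
carrots + avocado: intersection lies outside the first quadrant.
carrots + spinach: intersection lies outside the first quadrant.
kale + avocado with both tight: 3.435 servings and 3.662 servings → $8.29.
kale + spinach with both tight: 3.594 servings and 0.4838 servings → $5.35.
avocado + spinach with both targets exact would need a negative amount; discard.
So the least-cost plan costs $5.35.

$5.35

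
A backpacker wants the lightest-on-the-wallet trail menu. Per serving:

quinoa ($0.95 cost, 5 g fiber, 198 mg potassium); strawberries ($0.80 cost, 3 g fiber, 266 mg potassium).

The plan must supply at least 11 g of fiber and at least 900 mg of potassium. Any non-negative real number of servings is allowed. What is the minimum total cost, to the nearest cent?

Check every corner: each single food scaled to meet both minima, and each pair solved so both constraints bind.
quinoa only: max(11/5, 900/198) = 4.545 servings → $4.32.
strawberries only: max(11/3, 900/266) = 3.667 servings → $2.93.
quinoa + strawberries with both tight: 0.3071 servings and 3.155 servings → $2.82.
The minimum over all feasible corners is $2.82.

$2.82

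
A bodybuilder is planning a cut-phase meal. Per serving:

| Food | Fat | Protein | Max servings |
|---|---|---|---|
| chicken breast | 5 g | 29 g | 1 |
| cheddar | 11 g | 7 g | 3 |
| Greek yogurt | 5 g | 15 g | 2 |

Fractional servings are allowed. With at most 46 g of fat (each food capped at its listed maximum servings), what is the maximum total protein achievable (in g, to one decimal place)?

Protein per g fat: chicken breast 5.8, Greek yogurt 3, cheddar 0.6364.
Take 1 serving of chicken breast: uses 5 g fat, +29.0 g protein (running total 29.0 g).
Take 2 servings of Greek yogurt: uses 10 g fat, +30.0 g protein (running total 59.0 g).
Take 2.818 servings of cheddar: uses 31 g fat, +19.7 g protein (running total 78.7 g).
Filling greedily by protein-per-g fat is optimal for one linear limit, giving 78.7 g.

78.7 g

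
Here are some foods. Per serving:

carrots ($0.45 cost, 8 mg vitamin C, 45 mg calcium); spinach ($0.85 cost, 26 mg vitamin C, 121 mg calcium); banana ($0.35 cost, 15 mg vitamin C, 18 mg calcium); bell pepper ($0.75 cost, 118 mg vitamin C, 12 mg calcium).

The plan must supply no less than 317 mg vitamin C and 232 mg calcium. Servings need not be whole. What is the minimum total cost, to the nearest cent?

$3.17

Check every corner: each single food scaled to meet both minima, and each pair solved so both constraints bind.
carrots only: max(317/8, 232/45) = 39.62 servings → $17.83.
spinach only: max(317/26, 232/121) = 12.19 servings → $10.36.
banana only: max(317/15, 232/18) = 21.13 servings → $7.40.
bell pepper only: max(317/118, 232/12) = 19.33 servings → $14.50.
carrots + spinach: intersection lies outside the first quadrant.
carrots + banana: intersection lies outside the first quadrant.
carrots + bell pepper with both tight: 4.521 servings and 2.38 servings → $3.82.
spinach + banana: the both-tight solution has a negative serving — not a feasible corner.
spinach + bell pepper with both tight: 1.688 servings and 2.315 servings → $3.17.
banana + bell pepper with both tight: 12.13 servings and 1.145 servings → $5.10.
So the least-cost plan costs $3.17.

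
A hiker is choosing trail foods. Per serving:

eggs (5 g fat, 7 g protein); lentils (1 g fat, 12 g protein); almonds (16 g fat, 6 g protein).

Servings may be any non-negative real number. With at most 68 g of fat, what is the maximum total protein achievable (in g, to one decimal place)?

816.0 g

Protein per g fat: lentils 12, eggs 1.4, almonds 0.375.
With no serving limits, spend the whole fat allowance on lentils: 68 g / 1 g × 12 g = 816.0 g.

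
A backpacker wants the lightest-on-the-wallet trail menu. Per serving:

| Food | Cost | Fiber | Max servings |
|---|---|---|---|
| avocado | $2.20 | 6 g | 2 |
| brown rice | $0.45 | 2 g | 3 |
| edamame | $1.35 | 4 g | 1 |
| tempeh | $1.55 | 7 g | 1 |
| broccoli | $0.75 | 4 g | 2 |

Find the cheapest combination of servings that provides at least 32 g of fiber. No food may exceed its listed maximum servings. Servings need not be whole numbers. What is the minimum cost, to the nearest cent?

Cost per g of fiber: broccoli $0.1875, tempeh $0.2214, brown rice $0.2250, edamame $0.3375, avocado $0.3667.
Take 2 servings of broccoli: +8.0 g fiber for $1.50 (total $1.50, still need 24.0 g).
Take 1 serving of tempeh: +7.0 g fiber for $1.55 (total $3.05, still need 17.0 g).
Take 3 servings of brown rice: +6.0 g fiber for $1.35 (total $4.40, still need 11.0 g).
Take 1 serving of edamame: +4.0 g fiber for $1.35 (total $5.75, still need 7.0 g).
Take 1.167 servings of avocado: +7.0 g fiber for $2.57 (total $8.32, still need 0.0 g).
Filling from the cheapest source first is optimal under one linear minimum: $8.32.

$8.32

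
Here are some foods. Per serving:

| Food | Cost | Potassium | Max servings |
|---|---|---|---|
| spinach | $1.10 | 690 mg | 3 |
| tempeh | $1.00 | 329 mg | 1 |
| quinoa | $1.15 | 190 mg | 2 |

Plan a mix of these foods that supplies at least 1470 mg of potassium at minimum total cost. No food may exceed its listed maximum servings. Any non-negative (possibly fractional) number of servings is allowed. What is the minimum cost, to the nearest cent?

$2.34

Cost per mg of potassium: spinach $0.0016, tempeh $0.0030, quinoa $0.0061.
Take 2.13 servings of spinach: +1470.0 mg potassium for $2.34 (total $2.34, still need 0.0 mg).
Greedy by cheapest-per-mg is optimal for a single linear constraint, so the minimum cost is $2.34.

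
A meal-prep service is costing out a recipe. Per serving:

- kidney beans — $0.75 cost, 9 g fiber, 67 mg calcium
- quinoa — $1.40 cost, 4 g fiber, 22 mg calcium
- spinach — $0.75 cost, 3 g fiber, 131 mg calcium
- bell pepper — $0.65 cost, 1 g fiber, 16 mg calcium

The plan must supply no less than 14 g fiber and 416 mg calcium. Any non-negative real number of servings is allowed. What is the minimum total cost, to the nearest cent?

At the optimum either one food covers both requirements or two foods hit both targets exactly; no other combination can be cheaper.
kidney beans only: max(14/9, 416/67) = 6.209 servings → $4.66.
quinoa only: max(14/4, 416/22) = 18.91 servings → $26.47.
spinach only: max(14/3, 416/131) = 4.667 servings → $3.50.
bell pepper only: max(14/1, 416/16) = 26 servings → $16.90.
kidney beans + quinoa: the both-tight solution has a negative serving — not a feasible corner.
kidney beans + spinach with both tight: 0.5992 servings and 2.869 servings → $2.60.
kidney beans + bell pepper: the both-tight solution has a negative serving — not a feasible corner.
quinoa + spinach with both tight: 1.279 servings and 2.961 servings → $4.01.
quinoa + bell pepper: the both-tight solution has a negative serving — not a feasible corner.
spinach + bell pepper with both tight: 2.313 servings and 7.06 servings → $6.32.
Cheapest feasible corner: $2.60.

$2.60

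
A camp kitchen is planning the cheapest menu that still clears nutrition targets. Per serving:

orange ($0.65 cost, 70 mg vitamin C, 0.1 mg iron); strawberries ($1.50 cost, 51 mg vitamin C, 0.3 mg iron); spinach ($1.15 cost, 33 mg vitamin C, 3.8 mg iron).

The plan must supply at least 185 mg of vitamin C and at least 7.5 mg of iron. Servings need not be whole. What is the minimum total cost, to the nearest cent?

$3.34

Compare the cost at each extreme point of the feasible region.
orange only: max(185/70, 7.5/0.1) = 75 servings → $48.75.
strawberries only: max(185/51, 7.5/0.3) = 25 servings → $37.50.
spinach only: max(185/33, 7.5/3.8) = 5.606 servings → $6.45.
orange + strawberries: intersection lies outside the first quadrant.
orange + spinach with both tight: 1.734 servings and 1.928 servings → $3.34.
strawberries + spinach with both tight: 2.477 servings and 1.778 servings → $5.76.
Cheapest feasible corner: $3.34.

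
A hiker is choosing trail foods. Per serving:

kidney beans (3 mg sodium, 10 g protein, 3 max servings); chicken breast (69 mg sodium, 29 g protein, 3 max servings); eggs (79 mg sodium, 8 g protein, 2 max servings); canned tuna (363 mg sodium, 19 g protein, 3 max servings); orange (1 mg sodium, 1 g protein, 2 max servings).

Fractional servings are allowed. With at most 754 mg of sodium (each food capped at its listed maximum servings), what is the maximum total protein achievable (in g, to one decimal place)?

Protein per mg sodium: kidney beans 3.333, orange 1, chicken breast 0.4203, eggs 0.1013, canned tuna 0.05234.
Take 3 servings of kidney beans: uses 9 mg sodium, +30.0 g protein (running total 30.0 g).
Take 2 servings of orange: uses 2 mg sodium, +2.0 g protein (running total 32.0 g).
Take 3 servings of chicken breast: uses 207 mg sodium, +87.0 g protein (running total 119.0 g).
Take 2 servings of eggs: uses 158 mg sodium, +16.0 g protein (running total 135.0 g).
Take 1.041 servings of canned tuna: uses 378 mg sodium, +19.8 g protein (running total 154.8 g).
Greedy by best ratio exhausts the sodium allowance optimally: 154.8 g.

154.8 g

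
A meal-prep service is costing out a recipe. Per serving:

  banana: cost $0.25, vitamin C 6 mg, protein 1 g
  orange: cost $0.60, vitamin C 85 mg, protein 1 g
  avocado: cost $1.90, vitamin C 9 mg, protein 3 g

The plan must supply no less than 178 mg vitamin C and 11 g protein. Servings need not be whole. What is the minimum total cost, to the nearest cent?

For a min-cost LP with two ≥-constraints, a basic feasible solution has at most two positive variables.
banana only: max(178/6, 11/1) = 29.67 servings → $7.42.
orange only: max(178/85, 11/1) = 11 servings → $6.60.
avocado only: max(178/9, 11/3) = 19.78 servings → $37.58.
banana + orange with both tight: 9.582 servings and 1.418 servings → $3.25.
banana + avocado: intersection lies outside the first quadrant.
orange + avocado with both tight: 1.768 servings and 3.077 servings → $6.91.
Cheapest feasible corner: $3.25.

$3.25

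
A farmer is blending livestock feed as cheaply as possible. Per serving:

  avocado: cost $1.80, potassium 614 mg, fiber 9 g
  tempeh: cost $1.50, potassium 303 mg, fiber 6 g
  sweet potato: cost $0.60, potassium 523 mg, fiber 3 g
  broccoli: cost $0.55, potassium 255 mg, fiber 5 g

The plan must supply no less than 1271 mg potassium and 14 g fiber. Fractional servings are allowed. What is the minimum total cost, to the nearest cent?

Two binding constraints pin down two serving amounts, so the optimal mix uses at most two foods. The candidates are each food alone (scaled to the tighter of potassium/fiber) and each pair with both constraints tight.
avocado only: max(1271/614, 14/9) = 2.07 servings → $3.73.
tempeh only: max(1271/303, 14/6) = 4.195 servings → $6.29.
sweet potato only: max(1271/523, 14/3) = 4.667 servings → $2.80.
broccoli only: max(1271/255, 14/5) = 4.984 servings → $2.74.
avocado + tempeh with both targets exact would need a negative amount; discard.
avocado + sweet potato with both tight: 1.225 servings and 0.9923 servings → $2.80.
avocado + broccoli: intersection lies outside the first quadrant.
tempeh + sweet potato with both tight: 1.574 servings and 1.518 servings → $3.27.
tempeh + broccoli: intersection lies outside the first quadrant.
sweet potato + broccoli with both tight: 1.505 servings and 1.897 servings → $1.95.
The minimum over all feasible corners is $1.95.

$1.95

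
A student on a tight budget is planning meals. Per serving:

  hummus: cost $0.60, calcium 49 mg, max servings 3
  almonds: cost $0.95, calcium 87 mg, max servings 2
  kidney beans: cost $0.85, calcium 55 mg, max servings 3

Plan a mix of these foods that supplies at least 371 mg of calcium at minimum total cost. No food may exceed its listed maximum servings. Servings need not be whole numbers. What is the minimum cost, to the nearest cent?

$4.47

Cost per mg of calcium: almonds $0.0109, hummus $0.0122, kidney beans $0.0155.
Take 2 servings of almonds: +174.0 mg calcium for $1.90 (total $1.90, still need 197.0 mg).
Take 3 servings of hummus: +147.0 mg calcium for $1.80 (total $3.70, still need 50.0 mg).
Take 0.9091 servings of kidney beans: +50.0 mg calcium for $0.77 (total $4.47, still need 0.0 mg).
Greedy by cheapest-per-mg is optimal for a single linear constraint, so the minimum cost is $4.47.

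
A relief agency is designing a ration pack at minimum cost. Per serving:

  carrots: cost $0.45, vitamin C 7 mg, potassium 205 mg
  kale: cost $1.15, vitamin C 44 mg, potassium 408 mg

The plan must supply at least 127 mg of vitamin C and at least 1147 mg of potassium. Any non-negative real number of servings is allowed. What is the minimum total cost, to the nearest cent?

An LP optimum is at a vertex; with two nutrient constraints at most two foods are used. Check each candidate.
carrots only: max(127/7, 1147/205) = 18.14 servings → $8.16.
kale only: max(127/44, 1147/408) = 2.886 servings → $3.32.
carrots + kale: intersection lies outside the first quadrant.
Cheapest feasible corner: $3.32.

$3.32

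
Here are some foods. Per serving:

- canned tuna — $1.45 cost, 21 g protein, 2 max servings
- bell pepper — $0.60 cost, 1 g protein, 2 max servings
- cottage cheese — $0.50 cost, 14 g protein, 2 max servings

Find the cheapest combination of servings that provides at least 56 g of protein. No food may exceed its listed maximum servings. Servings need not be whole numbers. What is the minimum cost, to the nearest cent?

$2.93

Cost per g of protein: cottage cheese $0.0357, canned tuna $0.0690, bell pepper $0.6000.
Take 2 servings of cottage cheese: +28.0 g protein for $1.00 (total $1.00, still need 28.0 g).
Take 1.333 servings of canned tuna: +28.0 g protein for $1.93 (total $2.93, still need 0.0 g).
Filling from the cheapest source first is optimal under one linear minimum: $2.93.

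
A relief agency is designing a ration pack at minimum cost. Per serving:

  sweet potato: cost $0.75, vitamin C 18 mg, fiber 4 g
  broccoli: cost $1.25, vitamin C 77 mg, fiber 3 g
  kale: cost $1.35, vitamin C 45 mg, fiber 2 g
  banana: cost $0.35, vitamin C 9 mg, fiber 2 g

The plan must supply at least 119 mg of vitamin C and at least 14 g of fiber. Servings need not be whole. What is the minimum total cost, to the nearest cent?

An LP optimum is at a vertex; with two nutrient constraints at most two foods are used. Check each candidate.
sweet potato only: max(119/18, 14/4) = 6.611 servings → $4.96.
broccoli only: max(119/77, 14/3) = 4.667 servings → $5.83.
kale only: max(119/45, 14/2) = 7 servings → $9.45.
banana only: max(119/9, 14/2) = 13.22 servings → $4.63.
sweet potato + broccoli with both tight: 2.839 servings and 0.8819 servings → $3.23.
sweet potato + kale with both tight: 2.722 servings and 1.556 servings → $4.14.
sweet potato + banana (both tight): parallel constraints — no distinct corner.
broccoli + kale: the both-tight solution has a negative serving — not a feasible corner.
broccoli + banana with both tight: 0.8819 servings and 5.677 servings → $3.09.
kale + banana with both tight: 1.556 servings and 5.444 servings → $4.01.
The minimum over all feasible corners is $3.09.

$3.09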